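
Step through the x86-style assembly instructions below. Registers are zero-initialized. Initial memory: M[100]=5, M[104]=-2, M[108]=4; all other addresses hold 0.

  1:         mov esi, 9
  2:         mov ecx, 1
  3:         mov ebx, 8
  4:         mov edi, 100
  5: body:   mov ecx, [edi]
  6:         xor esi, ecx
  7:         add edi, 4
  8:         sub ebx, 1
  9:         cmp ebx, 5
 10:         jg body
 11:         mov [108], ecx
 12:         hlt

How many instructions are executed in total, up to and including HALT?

after mov esi, 9: esi=9
after mov ecx, 1: ecx=1
after mov ebx, 8: ebx=8
after mov edi, 100: edi=100
after mov ecx, [edi]: ecx=M[100]=5
after xor esi, ecx: esi=9^5=12
after add edi, 4: edi=100+4=104
after sub ebx, 1: ebx=8-1=7
cmp ebx, 5  (cmp 7,5)
jg body: taken
after mov ecx, [edi]: ecx=M[104]=-2
after xor esi, ecx: esi=12^(-2)=-14
after add edi, 4: edi=104+4=108
after sub ebx, 1: ebx=7-1=6
cmp ebx, 5  (cmp 6,5)
jg body: taken
after mov ecx, [edi]: ecx=M[108]=4
after xor esi, ecx: esi=(-14)^4=-10
after add edi, 4: edi=108+4=112
after sub ebx, 1: ebx=6-1=5
cmp ebx, 5  (cmp 5,5)
jg body: not taken
mov [108], ecx → M[108]=4
halt.
Total executed instructions: 24.

24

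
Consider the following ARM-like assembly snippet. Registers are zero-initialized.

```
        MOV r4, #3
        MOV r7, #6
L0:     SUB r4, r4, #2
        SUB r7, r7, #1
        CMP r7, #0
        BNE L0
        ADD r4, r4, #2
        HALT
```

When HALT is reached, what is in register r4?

-7

MOV r4, #3 → r4=3
MOV r7, #6 → r7=6
SUB r4, r4, #2 → r4=3-2=1
SUB r7, r7, #1 → r7=6-1=5
CMP r7, #0  (cmp 5,0)
BNE L0: taken
SUB r4, r4, #2 → r4=1-2=-1
SUB r7, r7, #1 → r7=5-1=4
CMP r7, #0  (cmp 4,0)
BNE L0: taken
SUB r4, r4, #2 → r4=(-1)-2=-3
SUB r7, r7, #1 → r7=4-1=3
CMP r7, #0  (cmp 3,0)
BNE L0: taken
SUB r4, r4, #2 → r4=(-3)-2=-5
SUB r7, r7, #1 → r7=3-1=2
CMP r7, #0  (cmp 2,0)
BNE L0: taken
SUB r4, r4, #2 → r4=(-5)-2=-7
SUB r7, r7, #1 → r7=2-1=1
CMP r7, #0  (cmp 1,0)
BNE L0: taken
SUB r4, r4, #2 → r4=(-7)-2=-9
SUB r7, r7, #1 → r7=1-1=0
CMP r7, #0  (cmp 0,0)
BNE L0: not taken
ADD r4, r4, #2 → r4=(-9)+2=-7
halt.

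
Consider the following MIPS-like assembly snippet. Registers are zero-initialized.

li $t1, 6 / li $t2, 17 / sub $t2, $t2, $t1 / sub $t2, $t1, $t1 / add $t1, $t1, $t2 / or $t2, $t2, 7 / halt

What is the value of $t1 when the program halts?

6

$t1=6
$t2=17
$t2=17-6=11
$t2=6-6=0
$t1=6+0=6
$t2=0|7=7
halt.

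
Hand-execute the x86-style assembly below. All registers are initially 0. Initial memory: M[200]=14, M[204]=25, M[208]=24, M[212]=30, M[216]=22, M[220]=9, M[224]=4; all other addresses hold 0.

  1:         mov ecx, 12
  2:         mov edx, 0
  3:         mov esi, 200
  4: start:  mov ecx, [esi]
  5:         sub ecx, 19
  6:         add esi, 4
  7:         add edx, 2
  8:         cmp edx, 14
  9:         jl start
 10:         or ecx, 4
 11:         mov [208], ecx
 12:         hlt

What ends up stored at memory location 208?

-11

after mov ecx, 12: ecx=12
after mov edx, 0: edx=0
after mov esi, 200: esi=200
after mov ecx, [esi]: ecx=M[200]=14
after sub ecx, 19: ecx=14-19=-5
after add esi, 4: esi=200+4=204
after add edx, 2: edx=0+2=2
cmp edx, 14  (cmp 2,14)
jl start: taken
after mov ecx, [esi]: ecx=M[204]=25
after sub ecx, 19: ecx=25-19=6
after add esi, 4: esi=204+4=208
after add edx, 2: edx=2+2=4
cmp edx, 14  (cmp 4,14)
jl start: taken
after mov ecx, [esi]: ecx=M[208]=24
after sub ecx, 19: ecx=24-19=5
after add esi, 4: esi=208+4=212
after add edx, 2: edx=4+2=6
cmp edx, 14  (cmp 6,14)
jl start: taken
after mov ecx, [esi]: ecx=M[212]=30
after sub ecx, 19: ecx=30-19=11
after add esi, 4: esi=212+4=216
after add edx, 2: edx=6+2=8
cmp edx, 14  (cmp 8,14)
jl start: taken
after mov ecx, [esi]: ecx=M[216]=22
after sub ecx, 19: ecx=22-19=3
after add esi, 4: esi=216+4=220
after add edx, 2: edx=8+2=10
cmp edx, 14  (cmp 10,14)
jl start: taken
after mov ecx, [esi]: ecx=M[220]=9
after sub ecx, 19: ecx=9-19=-10
after add esi, 4: esi=220+4=224
after add edx, 2: edx=10+2=12
cmp edx, 14  (cmp 12,14)
jl start: taken
after mov ecx, [esi]: ecx=M[224]=4
after sub ecx, 19: ecx=4-19=-15
after add esi, 4: esi=224+4=228
after add edx, 2: edx=12+2=14
cmp edx, 14  (cmp 14,14)
jl start: not taken
after or ecx, 4: ecx=(-15)|4=-11
mov [208], ecx → M[208]=-11
halt.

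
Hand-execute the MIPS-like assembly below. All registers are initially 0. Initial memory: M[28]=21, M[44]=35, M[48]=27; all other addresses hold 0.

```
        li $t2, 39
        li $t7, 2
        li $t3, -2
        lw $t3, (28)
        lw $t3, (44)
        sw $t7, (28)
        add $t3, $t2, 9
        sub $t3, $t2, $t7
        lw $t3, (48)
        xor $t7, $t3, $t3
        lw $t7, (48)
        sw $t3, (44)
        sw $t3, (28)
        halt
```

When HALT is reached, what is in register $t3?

27

$t2=39
$t7=2
$t3=-2
$t3=M[28]=21
$t3=M[44]=35
sw $t7, (28) → M[28]=2
$t3=39+9=48
$t3=39-2=37
$t3=M[48]=27
$t7=27^27=0
$t7=M[48]=27
sw $t3, (44) → M[44]=27
sw $t3, (28) → M[28]=27
halt.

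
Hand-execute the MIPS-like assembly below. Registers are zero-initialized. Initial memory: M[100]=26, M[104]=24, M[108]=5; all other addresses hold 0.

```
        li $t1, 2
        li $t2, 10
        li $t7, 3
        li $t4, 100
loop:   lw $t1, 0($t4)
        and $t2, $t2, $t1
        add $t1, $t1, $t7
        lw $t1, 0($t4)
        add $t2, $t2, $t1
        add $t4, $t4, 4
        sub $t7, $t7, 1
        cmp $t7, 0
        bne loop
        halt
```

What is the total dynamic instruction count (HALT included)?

32

li $t1, 2 → $t1=2
li $t2, 10 → $t2=10
li $t7, 3 → $t7=3
li $t4, 100 → $t4=100
lw $t1, 0($t4) → $t1=M[100]=26
and $t2, $t2, $t1 → $t2=10&26=10
add $t1, $t1, $t7 → $t1=26+3=29
lw $t1, 0($t4) → $t1=M[100]=26
add $t2, $t2, $t1 → $t2=10+26=36
add $t4, $t4, 4 → $t4=100+4=104
sub $t7, $t7, 1 → $t7=3-1=2
cmp $t7, 0  (cmp 2,0)
bne loop: taken
lw $t1, 0($t4) → $t1=M[104]=24
and $t2, $t2, $t1 → $t2=36&24=0
add $t1, $t1, $t7 → $t1=24+2=26
lw $t1, 0($t4) → $t1=M[104]=24
add $t2, $t2, $t1 → $t2=0+24=24
add $t4, $t4, 4 → $t4=104+4=108
sub $t7, $t7, 1 → $t7=2-1=1
cmp $t7, 0  (cmp 1,0)
bne loop: taken
lw $t1, 0($t4) → $t1=M[108]=5
and $t2, $t2, $t1 → $t2=24&5=0
add $t1, $t1, $t7 → $t1=5+1=6
lw $t1, 0($t4) → $t1=M[108]=5
add $t2, $t2, $t1 → $t2=0+5=5
add $t4, $t4, 4 → $t4=108+4=112
sub $t7, $t7, 1 → $t7=1-1=0
cmp $t7, 0  (cmp 0,0)
bne loop: not taken
halt.
Total executed instructions: 32.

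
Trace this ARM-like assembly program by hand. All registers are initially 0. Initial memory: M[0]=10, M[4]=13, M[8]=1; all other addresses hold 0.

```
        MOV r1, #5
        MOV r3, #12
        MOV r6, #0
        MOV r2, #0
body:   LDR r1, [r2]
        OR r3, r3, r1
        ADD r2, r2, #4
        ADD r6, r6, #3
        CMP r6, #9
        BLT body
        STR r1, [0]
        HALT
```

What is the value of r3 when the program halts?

15

r1=5
r3=12
r6=0
r2=0
r1=M[0]=10
r3=12|10=14
r2=0+4=4
r6=0+3=3
CMP r6, #9  (cmp 3,9)
BLT body: taken
r1=M[4]=13
r3=14|13=15
r2=4+4=8
r6=3+3=6
CMP r6, #9  (cmp 6,9)
BLT body: taken
r1=M[8]=1
r3=15|1=15
r2=8+4=12
r6=6+3=9
CMP r6, #9  (cmp 9,9)
BLT body: not taken
STR r1, [0] → M[0]=1
halt.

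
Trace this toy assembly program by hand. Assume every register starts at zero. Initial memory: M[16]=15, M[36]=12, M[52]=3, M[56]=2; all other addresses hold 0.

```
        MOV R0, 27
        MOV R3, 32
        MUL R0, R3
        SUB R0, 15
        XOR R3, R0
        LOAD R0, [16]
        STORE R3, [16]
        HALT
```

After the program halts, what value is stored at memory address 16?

R0=27
R3=32
R0=27*32=864
R0=864-15=849
R3=32^849=881
R0=M[16]=15
STORE R3, [16] → M[16]=881
halt.

881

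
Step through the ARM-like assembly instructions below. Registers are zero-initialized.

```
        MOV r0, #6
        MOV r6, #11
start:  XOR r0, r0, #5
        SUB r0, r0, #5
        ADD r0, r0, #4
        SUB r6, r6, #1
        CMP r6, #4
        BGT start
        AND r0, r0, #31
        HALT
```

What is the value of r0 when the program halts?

after MOV r0, #6: r0=6
after MOV r6, #11: r6=11
after XOR r0, r0, #5: r0=6^5=3
after SUB r0, r0, #5: r0=3-5=-2
after ADD r0, r0, #4: r0=(-2)+4=2
after SUB r6, r6, #1: r6=11-1=10
CMP r6, #4  (cmp 10,4)
BGT start: taken
after XOR r0, r0, #5: r0=2^5=7
after SUB r0, r0, #5: r0=7-5=2
after ADD r0, r0, #4: r0=2+4=6
after SUB r6, r6, #1: r6=10-1=9
CMP r6, #4  (cmp 9,4)
BGT start: taken
after XOR r0, r0, #5: r0=6^5=3
after SUB r0, r0, #5: r0=3-5=-2
after ADD r0, r0, #4: r0=(-2)+4=2
after SUB r6, r6, #1: r6=9-1=8
CMP r6, #4  (cmp 8,4)
BGT start: taken
after XOR r0, r0, #5: r0=2^5=7
after SUB r0, r0, #5: r0=7-5=2
after ADD r0, r0, #4: r0=2+4=6
after SUB r6, r6, #1: r6=8-1=7
CMP r6, #4  (cmp 7,4)
BGT start: taken
after XOR r0, r0, #5: r0=6^5=3
after SUB r0, r0, #5: r0=3-5=-2
after ADD r0, r0, #4: r0=(-2)+4=2
after SUB r6, r6, #1: r6=7-1=6
CMP r6, #4  (cmp 6,4)
BGT start: taken
after XOR r0, r0, #5: r0=2^5=7
after SUB r0, r0, #5: r0=7-5=2
after ADD r0, r0, #4: r0=2+4=6
after SUB r6, r6, #1: r6=6-1=5
CMP r6, #4  (cmp 5,4)
BGT start: taken
after XOR r0, r0, #5: r0=6^5=3
after SUB r0, r0, #5: r0=3-5=-2
after ADD r0, r0, #4: r0=(-2)+4=2
after SUB r6, r6, #1: r6=5-1=4
CMP r6, #4  (cmp 4,4)
BGT start: not taken
after AND r0, r0, #31: r0=2&31=2
halt.

2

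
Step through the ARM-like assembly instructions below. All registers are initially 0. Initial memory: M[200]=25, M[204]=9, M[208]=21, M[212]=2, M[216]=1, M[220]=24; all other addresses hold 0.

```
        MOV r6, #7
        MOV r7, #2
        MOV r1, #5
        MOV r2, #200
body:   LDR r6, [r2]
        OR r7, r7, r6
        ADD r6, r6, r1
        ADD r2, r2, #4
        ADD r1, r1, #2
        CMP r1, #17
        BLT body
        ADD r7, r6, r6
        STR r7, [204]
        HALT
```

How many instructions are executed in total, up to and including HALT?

r6=7
r7=2
r1=5
r2=200
r6=M[200]=25
r7=2|25=27
r6=25+5=30
r2=200+4=204
r1=5+2=7
CMP r1, #17  (cmp 7,17)
BLT body: taken
r6=M[204]=9
r7=27|9=27
r6=9+7=16
r2=204+4=208
r1=7+2=9
CMP r1, #17  (cmp 9,17)
BLT body: taken
r6=M[208]=21
r7=27|21=31
r6=21+9=30
r2=208+4=212
r1=9+2=11
CMP r1, #17  (cmp 11,17)
BLT body: taken
r6=M[212]=2
r7=31|2=31
r6=2+11=13
r2=212+4=216
r1=11+2=13
CMP r1, #17  (cmp 13,17)
BLT body: taken
r6=M[216]=1
r7=31|1=31
r6=1+13=14
r2=216+4=220
r1=13+2=15
CMP r1, #17  (cmp 15,17)
BLT body: taken
r6=M[220]=24
r7=31|24=31
r6=24+15=39
r2=220+4=224
r1=15+2=17
CMP r1, #17  (cmp 17,17)
BLT body: not taken
r7=39+39=78
STR r7, [204] → M[204]=78
halt.
Total executed instructions: 49.

49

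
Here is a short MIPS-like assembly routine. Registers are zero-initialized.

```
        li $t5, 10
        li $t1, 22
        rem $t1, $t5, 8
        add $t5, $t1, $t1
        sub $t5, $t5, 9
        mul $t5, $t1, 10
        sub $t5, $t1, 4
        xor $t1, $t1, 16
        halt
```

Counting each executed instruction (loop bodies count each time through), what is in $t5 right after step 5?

$t5=10
$t1=22
$t1=10%8=2
$t5=2+2=4
$t5=4-9=-5
After step 5: $t5 = -5.

-5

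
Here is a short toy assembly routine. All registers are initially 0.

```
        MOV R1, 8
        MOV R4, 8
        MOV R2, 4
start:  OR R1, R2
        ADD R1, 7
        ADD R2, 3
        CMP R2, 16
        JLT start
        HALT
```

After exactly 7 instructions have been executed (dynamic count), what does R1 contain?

19

R1=8
R4=8
R2=4
R1=8|4=12
R1=12+7=19
R2=4+3=7
CMP R2, 16  (cmp 7,16)
After step 7: R1 = 19.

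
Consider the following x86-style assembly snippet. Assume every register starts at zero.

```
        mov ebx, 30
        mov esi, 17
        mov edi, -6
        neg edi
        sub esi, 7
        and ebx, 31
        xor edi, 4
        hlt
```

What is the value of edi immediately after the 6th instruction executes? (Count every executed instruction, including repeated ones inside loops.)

mov ebx, 30 → ebx=30
mov esi, 17 → esi=17
mov edi, -6 → edi=-6
neg edi → edi=-(-6)=6
sub esi, 7 → esi=17-7=10
and ebx, 31 → ebx=30&31=30
After step 6: edi = 6.

6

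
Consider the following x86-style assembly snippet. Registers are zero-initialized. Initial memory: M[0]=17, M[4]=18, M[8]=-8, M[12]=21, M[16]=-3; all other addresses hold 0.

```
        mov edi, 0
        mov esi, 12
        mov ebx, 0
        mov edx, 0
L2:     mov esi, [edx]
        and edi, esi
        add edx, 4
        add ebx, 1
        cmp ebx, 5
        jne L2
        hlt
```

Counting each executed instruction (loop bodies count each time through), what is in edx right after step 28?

16

after mov edi, 0: edi=0
after mov esi, 12: esi=12
after mov ebx, 0: ebx=0
after mov edx, 0: edx=0
after mov esi, [edx]: esi=M[0]=17
after and edi, esi: edi=0&17=0
after add edx, 4: edx=0+4=4
after add ebx, 1: ebx=0+1=1
cmp ebx, 5  (cmp 1,5)
jne L2: taken
after mov esi, [edx]: esi=M[4]=18
after and edi, esi: edi=0&18=0
after add edx, 4: edx=4+4=8
after add ebx, 1: ebx=1+1=2
cmp ebx, 5  (cmp 2,5)
jne L2: taken
after mov esi, [edx]: esi=M[8]=-8
after and edi, esi: edi=0&(-8)=0
after add edx, 4: edx=8+4=12
after add ebx, 1: ebx=2+1=3
cmp ebx, 5  (cmp 3,5)
jne L2: taken
after mov esi, [edx]: esi=M[12]=21
after and edi, esi: edi=0&21=0
after add edx, 4: edx=12+4=16
after add ebx, 1: ebx=3+1=4
cmp ebx, 5  (cmp 4,5)
jne L2: taken
After step 28: edx = 16.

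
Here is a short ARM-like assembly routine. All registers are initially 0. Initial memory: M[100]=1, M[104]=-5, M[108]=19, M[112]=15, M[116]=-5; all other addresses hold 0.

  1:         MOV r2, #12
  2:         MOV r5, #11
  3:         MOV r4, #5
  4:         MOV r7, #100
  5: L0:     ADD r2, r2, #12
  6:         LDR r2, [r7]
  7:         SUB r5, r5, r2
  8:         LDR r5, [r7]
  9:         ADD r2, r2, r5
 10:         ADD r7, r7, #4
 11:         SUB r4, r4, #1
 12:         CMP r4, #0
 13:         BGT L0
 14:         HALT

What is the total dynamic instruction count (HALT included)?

r2=12
r5=11
r4=5
r7=100
r2=12+12=24
r2=M[100]=1
r5=11-1=10
r5=M[100]=1
r2=1+1=2
r7=100+4=104
r4=5-1=4
CMP r4, #0  (cmp 4,0)
BGT L0: taken
r2=2+12=14
r2=M[104]=-5
r5=1-(-5)=6
r5=M[104]=-5
r2=(-5)+(-5)=-10
r7=104+4=108
r4=4-1=3
CMP r4, #0  (cmp 3,0)
BGT L0: taken
r2=(-10)+12=2
r2=M[108]=19
r5=(-5)-19=-24
r5=M[108]=19
r2=19+19=38
r7=108+4=112
r4=3-1=2
CMP r4, #0  (cmp 2,0)
BGT L0: taken
r2=38+12=50
r2=M[112]=15
r5=19-15=4
r5=M[112]=15
r2=15+15=30
r7=112+4=116
r4=2-1=1
CMP r4, #0  (cmp 1,0)
BGT L0: taken
r2=30+12=42
r2=M[116]=-5
r5=15-(-5)=20
r5=M[116]=-5
r2=(-5)+(-5)=-10
r7=116+4=120
r4=1-1=0
CMP r4, #0  (cmp 0,0)
BGT L0: not taken
halt.
Total executed instructions: 50.

50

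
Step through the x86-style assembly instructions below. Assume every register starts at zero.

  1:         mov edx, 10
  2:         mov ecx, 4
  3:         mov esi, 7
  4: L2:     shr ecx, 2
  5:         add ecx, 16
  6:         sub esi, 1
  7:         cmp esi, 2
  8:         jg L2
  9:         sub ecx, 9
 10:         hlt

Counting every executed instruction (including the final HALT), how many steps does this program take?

30

mov edx, 10 → edx=10
mov ecx, 4 → ecx=4
mov esi, 7 → esi=7
shr ecx, 2 → ecx=4>>2=1
add ecx, 16 → ecx=1+16=17
sub esi, 1 → esi=7-1=6
cmp esi, 2  (cmp 6,2)
jg L2: taken
shr ecx, 2 → ecx=17>>2=4
add ecx, 16 → ecx=4+16=20
sub esi, 1 → esi=6-1=5
cmp esi, 2  (cmp 5,2)
jg L2: taken
shr ecx, 2 → ecx=20>>2=5
add ecx, 16 → ecx=5+16=21
sub esi, 1 → esi=5-1=4
cmp esi, 2  (cmp 4,2)
jg L2: taken
shr ecx, 2 → ecx=21>>2=5
add ecx, 16 → ecx=5+16=21
sub esi, 1 → esi=4-1=3
cmp esi, 2  (cmp 3,2)
jg L2: taken
shr ecx, 2 → ecx=21>>2=5
add ecx, 16 → ecx=5+16=21
sub esi, 1 → esi=3-1=2
cmp esi, 2  (cmp 2,2)
jg L2: not taken
sub ecx, 9 → ecx=21-9=12
halt.
Total executed instructions: 30.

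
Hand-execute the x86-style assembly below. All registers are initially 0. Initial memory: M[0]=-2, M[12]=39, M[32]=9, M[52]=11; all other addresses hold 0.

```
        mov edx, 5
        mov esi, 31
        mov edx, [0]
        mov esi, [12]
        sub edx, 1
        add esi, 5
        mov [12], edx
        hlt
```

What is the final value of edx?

after mov edx, 5: edx=5
after mov esi, 31: esi=31
after mov edx, [0]: edx=M[0]=-2
after mov esi, [12]: esi=M[12]=39
after sub edx, 1: edx=(-2)-1=-3
after add esi, 5: esi=39+5=44
mov [12], edx → M[12]=-3
halt.

-3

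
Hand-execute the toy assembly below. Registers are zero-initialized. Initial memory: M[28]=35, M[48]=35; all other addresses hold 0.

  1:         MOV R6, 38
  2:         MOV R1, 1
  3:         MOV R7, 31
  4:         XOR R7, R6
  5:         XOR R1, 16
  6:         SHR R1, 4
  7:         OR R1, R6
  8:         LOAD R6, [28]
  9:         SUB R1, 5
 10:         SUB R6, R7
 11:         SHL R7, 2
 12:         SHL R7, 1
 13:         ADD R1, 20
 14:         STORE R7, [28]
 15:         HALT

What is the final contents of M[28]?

456

R6=38
R1=1
R7=31
R7=31^38=57
R1=1^16=17
R1=17>>4=1
R1=1|38=39
R6=M[28]=35
R1=39-5=34
R6=35-57=-22
R7=57<<2=228
R7=228<<1=456
R1=34+20=54
STORE R7, [28] → M[28]=456
halt.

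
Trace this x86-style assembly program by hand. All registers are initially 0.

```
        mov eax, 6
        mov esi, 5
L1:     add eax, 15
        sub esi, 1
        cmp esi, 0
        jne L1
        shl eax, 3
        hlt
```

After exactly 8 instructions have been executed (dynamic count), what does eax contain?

36

eax=6
esi=5
eax=6+15=21
esi=5-1=4
cmp esi, 0  (cmp 4,0)
jne L1: taken
eax=21+15=36
esi=4-1=3
After step 8: eax = 36.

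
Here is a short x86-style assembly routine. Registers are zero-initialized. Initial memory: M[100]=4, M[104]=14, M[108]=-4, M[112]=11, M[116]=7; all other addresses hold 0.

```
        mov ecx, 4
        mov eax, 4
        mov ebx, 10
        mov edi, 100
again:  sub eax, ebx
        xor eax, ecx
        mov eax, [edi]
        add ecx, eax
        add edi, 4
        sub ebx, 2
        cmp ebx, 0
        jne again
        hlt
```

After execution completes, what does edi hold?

mov ecx, 4 → ecx=4
mov eax, 4 → eax=4
mov ebx, 10 → ebx=10
mov edi, 100 → edi=100
sub eax, ebx → eax=4-10=-6
xor eax, ecx → eax=(-6)^4=-2
mov eax, [edi] → eax=M[100]=4
add ecx, eax → ecx=4+4=8
add edi, 4 → edi=100+4=104
sub ebx, 2 → ebx=10-2=8
cmp ebx, 0  (cmp 8,0)
jne again: taken
sub eax, ebx → eax=4-8=-4
xor eax, ecx → eax=(-4)^8=-12
mov eax, [edi] → eax=M[104]=14
add ecx, eax → ecx=8+14=22
add edi, 4 → edi=104+4=108
sub ebx, 2 → ebx=8-2=6
cmp ebx, 0  (cmp 6,0)
jne again: taken
sub eax, ebx → eax=14-6=8
xor eax, ecx → eax=8^22=30
mov eax, [edi] → eax=M[108]=-4
add ecx, eax → ecx=22+(-4)=18
add edi, 4 → edi=108+4=112
sub ebx, 2 → ebx=6-2=4
cmp ebx, 0  (cmp 4,0)
jne again: taken
sub eax, ebx → eax=(-4)-4=-8
xor eax, ecx → eax=(-8)^18=-22
mov eax, [edi] → eax=M[112]=11
add ecx, eax → ecx=18+11=29
add edi, 4 → edi=112+4=116
sub ebx, 2 → ebx=4-2=2
cmp ebx, 0  (cmp 2,0)
jne again: taken
sub eax, ebx → eax=11-2=9
xor eax, ecx → eax=9^29=20
mov eax, [edi] → eax=M[116]=7
add ecx, eax → ecx=29+7=36
add edi, 4 → edi=116+4=120
sub ebx, 2 → ebx=2-2=0
cmp ebx, 0  (cmp 0,0)
jne again: not taken
halt.

120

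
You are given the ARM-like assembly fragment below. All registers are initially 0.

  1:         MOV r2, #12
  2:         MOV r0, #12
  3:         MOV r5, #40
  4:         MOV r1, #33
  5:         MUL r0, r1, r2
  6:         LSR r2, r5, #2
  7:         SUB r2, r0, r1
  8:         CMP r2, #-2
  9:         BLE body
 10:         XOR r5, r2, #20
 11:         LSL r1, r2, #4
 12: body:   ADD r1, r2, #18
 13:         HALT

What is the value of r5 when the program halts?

r2=12
r0=12
r5=40
r1=33
r0=33*12=396
r2=40>>2=10
r2=396-33=363
CMP r2, #-2  (cmp 363,-2)
BLE body: not taken
r5=363^20=383
r1=363<<4=5808
r1=363+18=381
halt.

383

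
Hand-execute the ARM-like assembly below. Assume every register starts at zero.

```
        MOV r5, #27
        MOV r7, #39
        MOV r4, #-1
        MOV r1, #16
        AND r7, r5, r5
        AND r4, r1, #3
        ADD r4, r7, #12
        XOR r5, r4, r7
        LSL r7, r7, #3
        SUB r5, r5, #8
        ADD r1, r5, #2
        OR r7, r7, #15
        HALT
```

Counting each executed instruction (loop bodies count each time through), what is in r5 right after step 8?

r5=27
r7=39
r4=-1
r1=16
r7=27&27=27
r4=16&3=0
r4=27+12=39
r5=39^27=60
After step 8: r5 = 60.

60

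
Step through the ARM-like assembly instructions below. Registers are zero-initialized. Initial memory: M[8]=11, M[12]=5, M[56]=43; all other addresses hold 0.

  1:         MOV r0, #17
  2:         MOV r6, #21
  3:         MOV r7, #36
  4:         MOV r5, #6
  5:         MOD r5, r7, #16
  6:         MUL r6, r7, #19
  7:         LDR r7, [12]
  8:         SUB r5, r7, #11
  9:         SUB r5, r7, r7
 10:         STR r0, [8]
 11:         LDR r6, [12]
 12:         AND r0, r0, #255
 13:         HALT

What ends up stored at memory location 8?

17

r0=17
r6=21
r7=36
r5=6
r5=36%16=4
r6=36*19=684
r7=M[12]=5
r5=5-11=-6
r5=5-5=0
STR r0, [8] → M[8]=17
r6=M[12]=5
r0=17&255=17
halt.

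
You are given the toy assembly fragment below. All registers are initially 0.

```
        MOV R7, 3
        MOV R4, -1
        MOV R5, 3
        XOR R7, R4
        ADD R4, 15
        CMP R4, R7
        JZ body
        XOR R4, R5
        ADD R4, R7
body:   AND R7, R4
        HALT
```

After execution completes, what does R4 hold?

after MOV R7, 3: R7=3
after MOV R4, -1: R4=-1
after MOV R5, 3: R5=3
after XOR R7, R4: R7=3^(-1)=-4
after ADD R4, 15: R4=(-1)+15=14
CMP R4, R7  (cmp 14,-4)
JZ body: not taken
after XOR R4, R5: R4=14^3=13
after ADD R4, R7: R4=13+(-4)=9
after AND R7, R4: R7=(-4)&9=8
halt.

9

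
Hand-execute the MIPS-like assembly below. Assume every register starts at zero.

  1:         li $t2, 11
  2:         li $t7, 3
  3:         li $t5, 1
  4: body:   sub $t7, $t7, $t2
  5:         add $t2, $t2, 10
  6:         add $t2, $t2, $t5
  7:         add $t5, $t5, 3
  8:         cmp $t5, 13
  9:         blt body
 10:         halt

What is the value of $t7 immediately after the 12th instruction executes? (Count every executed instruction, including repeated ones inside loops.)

-30

after li $t2, 11: $t2=11
after li $t7, 3: $t7=3
after li $t5, 1: $t5=1
after sub $t7, $t7, $t2: $t7=3-11=-8
after add $t2, $t2, 10: $t2=11+10=21
after add $t2, $t2, $t5: $t2=21+1=22
after add $t5, $t5, 3: $t5=1+3=4
cmp $t5, 13  (cmp 4,13)
blt body: taken
after sub $t7, $t7, $t2: $t7=(-8)-22=-30
after add $t2, $t2, 10: $t2=22+10=32
after add $t2, $t2, $t5: $t2=32+4=36
After step 12: $t7 = -30.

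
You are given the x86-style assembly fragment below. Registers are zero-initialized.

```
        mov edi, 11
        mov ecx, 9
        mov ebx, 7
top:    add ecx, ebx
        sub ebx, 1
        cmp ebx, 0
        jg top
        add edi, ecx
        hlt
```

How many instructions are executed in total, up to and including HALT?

after mov edi, 11: edi=11
after mov ecx, 9: ecx=9
after mov ebx, 7: ebx=7
after add ecx, ebx: ecx=9+7=16
after sub ebx, 1: ebx=7-1=6
cmp ebx, 0  (cmp 6,0)
jg top: taken
after add ecx, ebx: ecx=16+6=22
after sub ebx, 1: ebx=6-1=5
cmp ebx, 0  (cmp 5,0)
jg top: taken
after add ecx, ebx: ecx=22+5=27
after sub ebx, 1: ebx=5-1=4
cmp ebx, 0  (cmp 4,0)
jg top: taken
after add ecx, ebx: ecx=27+4=31
after sub ebx, 1: ebx=4-1=3
cmp ebx, 0  (cmp 3,0)
jg top: taken
after add ecx, ebx: ecx=31+3=34
after sub ebx, 1: ebx=3-1=2
cmp ebx, 0  (cmp 2,0)
jg top: taken
after add ecx, ebx: ecx=34+2=36
after sub ebx, 1: ebx=2-1=1
cmp ebx, 0  (cmp 1,0)
jg top: taken
after add ecx, ebx: ecx=36+1=37
after sub ebx, 1: ebx=1-1=0
cmp ebx, 0  (cmp 0,0)
jg top: not taken
after add edi, ecx: edi=11+37=48
halt.
Total executed instructions: 33.

33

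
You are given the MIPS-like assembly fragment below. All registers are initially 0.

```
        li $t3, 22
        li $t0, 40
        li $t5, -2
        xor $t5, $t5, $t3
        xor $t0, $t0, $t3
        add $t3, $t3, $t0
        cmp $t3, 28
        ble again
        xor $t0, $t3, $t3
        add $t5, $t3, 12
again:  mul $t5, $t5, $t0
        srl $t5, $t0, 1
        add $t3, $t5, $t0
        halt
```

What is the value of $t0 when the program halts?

0

after li $t3, 22: $t3=22
after li $t0, 40: $t0=40
after li $t5, -2: $t5=-2
after xor $t5, $t5, $t3: $t5=(-2)^22=-24
after xor $t0, $t0, $t3: $t0=40^22=62
after add $t3, $t3, $t0: $t3=22+62=84
cmp $t3, 28  (cmp 84,28)
ble again: not taken
after xor $t0, $t3, $t3: $t0=84^84=0
after add $t5, $t3, 12: $t5=84+12=96
after mul $t5, $t5, $t0: $t5=96*0=0
after srl $t5, $t0, 1: $t5=0>>1=0
after add $t3, $t5, $t0: $t3=0+0=0
halt.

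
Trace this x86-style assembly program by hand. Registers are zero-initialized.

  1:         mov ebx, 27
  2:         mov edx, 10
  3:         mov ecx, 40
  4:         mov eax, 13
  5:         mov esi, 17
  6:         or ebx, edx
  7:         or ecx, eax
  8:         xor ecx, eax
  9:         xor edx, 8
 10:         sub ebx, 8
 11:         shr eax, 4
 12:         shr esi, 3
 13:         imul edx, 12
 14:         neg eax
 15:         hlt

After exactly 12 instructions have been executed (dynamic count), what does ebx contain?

19

ebx=27
edx=10
ecx=40
eax=13
esi=17
ebx=27|10=27
ecx=40|13=45
ecx=45^13=32
edx=10^8=2
ebx=27-8=19
eax=13>>4=0
esi=17>>3=2
After step 12: ebx = 19.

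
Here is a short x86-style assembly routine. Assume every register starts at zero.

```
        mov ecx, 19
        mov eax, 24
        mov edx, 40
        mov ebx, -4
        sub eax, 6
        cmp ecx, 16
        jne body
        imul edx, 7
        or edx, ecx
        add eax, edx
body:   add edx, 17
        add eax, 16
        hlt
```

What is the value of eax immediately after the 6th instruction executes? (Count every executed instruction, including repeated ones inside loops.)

18

mov ecx, 19 → ecx=19
mov eax, 24 → eax=24
mov edx, 40 → edx=40
mov ebx, -4 → ebx=-4
sub eax, 6 → eax=24-6=18
cmp ecx, 16  (cmp 19,16)
After step 6: eax = 18.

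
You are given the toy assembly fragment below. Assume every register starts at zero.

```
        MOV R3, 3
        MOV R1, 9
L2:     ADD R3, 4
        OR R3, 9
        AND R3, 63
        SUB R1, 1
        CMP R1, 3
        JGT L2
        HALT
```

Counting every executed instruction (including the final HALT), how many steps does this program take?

MOV R3, 3 → R3=3
MOV R1, 9 → R1=9
ADD R3, 4 → R3=3+4=7
OR R3, 9 → R3=7|9=15
AND R3, 63 → R3=15&63=15
SUB R1, 1 → R1=9-1=8
CMP R1, 3  (cmp 8,3)
JGT L2: taken
ADD R3, 4 → R3=15+4=19
OR R3, 9 → R3=19|9=27
AND R3, 63 → R3=27&63=27
SUB R1, 1 → R1=8-1=7
CMP R1, 3  (cmp 7,3)
JGT L2: taken
ADD R3, 4 → R3=27+4=31
OR R3, 9 → R3=31|9=31
AND R3, 63 → R3=31&63=31
SUB R1, 1 → R1=7-1=6
CMP R1, 3  (cmp 6,3)
JGT L2: taken
ADD R3, 4 → R3=31+4=35
OR R3, 9 → R3=35|9=43
AND R3, 63 → R3=43&63=43
SUB R1, 1 → R1=6-1=5
CMP R1, 3  (cmp 5,3)
JGT L2: taken
ADD R3, 4 → R3=43+4=47
OR R3, 9 → R3=47|9=47
AND R3, 63 → R3=47&63=47
SUB R1, 1 → R1=5-1=4
CMP R1, 3  (cmp 4,3)
JGT L2: taken
ADD R3, 4 → R3=47+4=51
OR R3, 9 → R3=51|9=59
AND R3, 63 → R3=59&63=59
SUB R1, 1 → R1=4-1=3
CMP R1, 3  (cmp 3,3)
JGT L2: not taken
halt.
Total executed instructions: 39.

39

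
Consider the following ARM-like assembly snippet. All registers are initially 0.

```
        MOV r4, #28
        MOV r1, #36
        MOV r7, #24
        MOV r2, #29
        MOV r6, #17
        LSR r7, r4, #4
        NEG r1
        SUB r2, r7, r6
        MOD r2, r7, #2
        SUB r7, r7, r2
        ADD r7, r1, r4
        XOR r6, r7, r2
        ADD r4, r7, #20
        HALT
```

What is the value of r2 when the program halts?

1

r4=28
r1=36
r7=24
r2=29
r6=17
r7=28>>4=1
r1=-(36)=-36
r2=1-17=-16
r2=1%2=1
r7=1-1=0
r7=(-36)+28=-8
r6=(-8)^1=-7
r4=(-8)+20=12
halt.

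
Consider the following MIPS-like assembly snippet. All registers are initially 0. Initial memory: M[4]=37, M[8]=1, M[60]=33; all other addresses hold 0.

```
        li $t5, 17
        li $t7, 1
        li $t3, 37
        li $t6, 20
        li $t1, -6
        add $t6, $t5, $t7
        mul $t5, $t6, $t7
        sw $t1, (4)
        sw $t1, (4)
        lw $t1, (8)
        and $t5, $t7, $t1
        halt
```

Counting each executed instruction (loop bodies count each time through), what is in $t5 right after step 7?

18

$t5=17
$t7=1
$t3=37
$t6=20
$t1=-6
$t6=17+1=18
$t5=18*1=18
After step 7: $t5 = 18.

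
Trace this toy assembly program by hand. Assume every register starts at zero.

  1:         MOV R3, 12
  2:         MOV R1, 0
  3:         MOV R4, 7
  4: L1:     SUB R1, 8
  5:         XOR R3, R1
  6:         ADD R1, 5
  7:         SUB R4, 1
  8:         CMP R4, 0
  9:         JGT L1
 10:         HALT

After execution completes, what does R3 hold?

MOV R3, 12 → R3=12
MOV R1, 0 → R1=0
MOV R4, 7 → R4=7
SUB R1, 8 → R1=0-8=-8
XOR R3, R1 → R3=12^(-8)=-12
ADD R1, 5 → R1=(-8)+5=-3
SUB R4, 1 → R4=7-1=6
CMP R4, 0  (cmp 6,0)
JGT L1: taken
SUB R1, 8 → R1=(-3)-8=-11
XOR R3, R1 → R3=(-12)^(-11)=1
ADD R1, 5 → R1=(-11)+5=-6
SUB R4, 1 → R4=6-1=5
CMP R4, 0  (cmp 5,0)
JGT L1: taken
SUB R1, 8 → R1=(-6)-8=-14
XOR R3, R1 → R3=1^(-14)=-13
ADD R1, 5 → R1=(-14)+5=-9
SUB R4, 1 → R4=5-1=4
CMP R4, 0  (cmp 4,0)
JGT L1: taken
SUB R1, 8 → R1=(-9)-8=-17
XOR R3, R1 → R3=(-13)^(-17)=28
ADD R1, 5 → R1=(-17)+5=-12
SUB R4, 1 → R4=4-1=3
CMP R4, 0  (cmp 3,0)
JGT L1: taken
SUB R1, 8 → R1=(-12)-8=-20
XOR R3, R1 → R3=28^(-20)=-16
ADD R1, 5 → R1=(-20)+5=-15
SUB R4, 1 → R4=3-1=2
CMP R4, 0  (cmp 2,0)
JGT L1: taken
SUB R1, 8 → R1=(-15)-8=-23
XOR R3, R1 → R3=(-16)^(-23)=25
ADD R1, 5 → R1=(-23)+5=-18
SUB R4, 1 → R4=2-1=1
CMP R4, 0  (cmp 1,0)
JGT L1: taken
SUB R1, 8 → R1=(-18)-8=-26
XOR R3, R1 → R3=25^(-26)=-1
ADD R1, 5 → R1=(-26)+5=-21
SUB R4, 1 → R4=1-1=0
CMP R4, 0  (cmp 0,0)
JGT L1: not taken
halt.

-1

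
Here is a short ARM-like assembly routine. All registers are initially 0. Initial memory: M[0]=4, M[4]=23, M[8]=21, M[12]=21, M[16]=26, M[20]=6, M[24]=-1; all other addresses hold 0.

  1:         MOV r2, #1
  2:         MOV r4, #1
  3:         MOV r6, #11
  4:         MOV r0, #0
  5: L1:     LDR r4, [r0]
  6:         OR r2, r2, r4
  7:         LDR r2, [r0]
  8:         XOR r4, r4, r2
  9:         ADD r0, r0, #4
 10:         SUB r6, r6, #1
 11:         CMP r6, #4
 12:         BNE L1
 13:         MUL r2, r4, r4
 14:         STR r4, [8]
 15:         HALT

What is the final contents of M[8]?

0

MOV r2, #1 → r2=1
MOV r4, #1 → r4=1
MOV r6, #11 → r6=11
MOV r0, #0 → r0=0
LDR r4, [r0] → r4=M[0]=4
OR r2, r2, r4 → r2=1|4=5
LDR r2, [r0] → r2=M[0]=4
XOR r4, r4, r2 → r4=4^4=0
ADD r0, r0, #4 → r0=0+4=4
SUB r6, r6, #1 → r6=11-1=10
CMP r6, #4  (cmp 10,4)
BNE L1: taken
LDR r4, [r0] → r4=M[4]=23
OR r2, r2, r4 → r2=4|23=23
LDR r2, [r0] → r2=M[4]=23
XOR r4, r4, r2 → r4=23^23=0
ADD r0, r0, #4 → r0=4+4=8
SUB r6, r6, #1 → r6=10-1=9
CMP r6, #4  (cmp 9,4)
BNE L1: taken
LDR r4, [r0] → r4=M[8]=21
OR r2, r2, r4 → r2=23|21=23
LDR r2, [r0] → r2=M[8]=21
XOR r4, r4, r2 → r4=21^21=0
ADD r0, r0, #4 → r0=8+4=12
SUB r6, r6, #1 → r6=9-1=8
CMP r6, #4  (cmp 8,4)
BNE L1: taken
LDR r4, [r0] → r4=M[12]=21
OR r2, r2, r4 → r2=21|21=21
LDR r2, [r0] → r2=M[12]=21
XOR r4, r4, r2 → r4=21^21=0
ADD r0, r0, #4 → r0=12+4=16
SUB r6, r6, #1 → r6=8-1=7
CMP r6, #4  (cmp 7,4)
BNE L1: taken
LDR r4, [r0] → r4=M[16]=26
OR r2, r2, r4 → r2=21|26=31
LDR r2, [r0] → r2=M[16]=26
XOR r4, r4, r2 → r4=26^26=0
ADD r0, r0, #4 → r0=16+4=20
SUB r6, r6, #1 → r6=7-1=6
CMP r6, #4  (cmp 6,4)
BNE L1: taken
LDR r4, [r0] → r4=M[20]=6
OR r2, r2, r4 → r2=26|6=30
LDR r2, [r0] → r2=M[20]=6
XOR r4, r4, r2 → r4=6^6=0
ADD r0, r0, #4 → r0=20+4=24
SUB r6, r6, #1 → r6=6-1=5
CMP r6, #4  (cmp 5,4)
BNE L1: taken
LDR r4, [r0] → r4=M[24]=-1
OR r2, r2, r4 → r2=6|(-1)=-1
LDR r2, [r0] → r2=M[24]=-1
XOR r4, r4, r2 → r4=(-1)^(-1)=0
ADD r0, r0, #4 → r0=24+4=28
SUB r6, r6, #1 → r6=5-1=4
CMP r6, #4  (cmp 4,4)
BNE L1: not taken
MUL r2, r4, r4 → r2=0*0=0
STR r4, [8] → M[8]=0
halt.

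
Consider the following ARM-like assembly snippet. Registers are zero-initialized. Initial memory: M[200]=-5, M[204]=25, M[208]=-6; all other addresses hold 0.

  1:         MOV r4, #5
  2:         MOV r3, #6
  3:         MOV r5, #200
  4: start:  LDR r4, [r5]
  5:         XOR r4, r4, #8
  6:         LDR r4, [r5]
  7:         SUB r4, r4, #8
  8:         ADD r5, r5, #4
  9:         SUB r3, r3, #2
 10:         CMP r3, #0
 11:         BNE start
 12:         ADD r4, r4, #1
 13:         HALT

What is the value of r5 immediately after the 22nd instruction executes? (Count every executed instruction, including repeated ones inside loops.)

208

r4=5
r3=6
r5=200
r4=M[200]=-5
r4=(-5)^8=-13
r4=M[200]=-5
r4=(-5)-8=-13
r5=200+4=204
r3=6-2=4
CMP r3, #0  (cmp 4,0)
BNE start: taken
r4=M[204]=25
r4=25^8=17
r4=M[204]=25
r4=25-8=17
r5=204+4=208
r3=4-2=2
CMP r3, #0  (cmp 2,0)
BNE start: taken
r4=M[208]=-6
r4=(-6)^8=-14
r4=M[208]=-6
After step 22: r5 = 208.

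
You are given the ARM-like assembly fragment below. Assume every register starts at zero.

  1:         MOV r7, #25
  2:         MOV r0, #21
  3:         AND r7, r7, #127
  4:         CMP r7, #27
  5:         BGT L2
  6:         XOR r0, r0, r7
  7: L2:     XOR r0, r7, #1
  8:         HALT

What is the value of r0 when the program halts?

24

MOV r7, #25 → r7=25
MOV r0, #21 → r0=21
AND r7, r7, #127 → r7=25&127=25
CMP r7, #27  (cmp 25,27)
BGT L2: not taken
XOR r0, r0, r7 → r0=21^25=12
XOR r0, r7, #1 → r0=25^1=24
halt.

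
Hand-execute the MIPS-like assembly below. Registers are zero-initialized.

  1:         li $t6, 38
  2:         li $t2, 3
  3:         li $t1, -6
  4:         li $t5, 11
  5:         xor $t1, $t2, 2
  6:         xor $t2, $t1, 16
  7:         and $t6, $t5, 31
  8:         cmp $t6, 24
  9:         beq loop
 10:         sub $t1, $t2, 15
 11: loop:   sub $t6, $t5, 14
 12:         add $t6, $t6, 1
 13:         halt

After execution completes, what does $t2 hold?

li $t6, 38 → $t6=38
li $t2, 3 → $t2=3
li $t1, -6 → $t1=-6
li $t5, 11 → $t5=11
xor $t1, $t2, 2 → $t1=3^2=1
xor $t2, $t1, 16 → $t2=1^16=17
and $t6, $t5, 31 → $t6=11&31=11
cmp $t6, 24  (cmp 11,24)
beq loop: not taken
sub $t1, $t2, 15 → $t1=17-15=2
sub $t6, $t5, 14 → $t6=11-14=-3
add $t6, $t6, 1 → $t6=(-3)+1=-2
halt.

17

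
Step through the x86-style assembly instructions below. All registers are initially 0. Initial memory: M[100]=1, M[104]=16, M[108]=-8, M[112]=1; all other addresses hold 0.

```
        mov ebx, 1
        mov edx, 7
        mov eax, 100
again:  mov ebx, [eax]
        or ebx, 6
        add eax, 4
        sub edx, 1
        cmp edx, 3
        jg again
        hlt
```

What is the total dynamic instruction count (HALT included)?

mov ebx, 1 → ebx=1
mov edx, 7 → edx=7
mov eax, 100 → eax=100
mov ebx, [eax] → ebx=M[100]=1
or ebx, 6 → ebx=1|6=7
add eax, 4 → eax=100+4=104
sub edx, 1 → edx=7-1=6
cmp edx, 3  (cmp 6,3)
jg again: taken
mov ebx, [eax] → ebx=M[104]=16
or ebx, 6 → ebx=16|6=22
add eax, 4 → eax=104+4=108
sub edx, 1 → edx=6-1=5
cmp edx, 3  (cmp 5,3)
jg again: taken
mov ebx, [eax] → ebx=M[108]=-8
or ebx, 6 → ebx=(-8)|6=-2
add eax, 4 → eax=108+4=112
sub edx, 1 → edx=5-1=4
cmp edx, 3  (cmp 4,3)
jg again: taken
mov ebx, [eax] → ebx=M[112]=1
or ebx, 6 → ebx=1|6=7
add eax, 4 → eax=112+4=116
sub edx, 1 → edx=4-1=3
cmp edx, 3  (cmp 3,3)
jg again: not taken
halt.
Total executed instructions: 28.

28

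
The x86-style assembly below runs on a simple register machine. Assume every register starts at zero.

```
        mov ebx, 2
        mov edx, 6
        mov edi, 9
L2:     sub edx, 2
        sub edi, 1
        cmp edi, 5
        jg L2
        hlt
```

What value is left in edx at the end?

mov ebx, 2 → ebx=2
mov edx, 6 → edx=6
mov edi, 9 → edi=9
sub edx, 2 → edx=6-2=4
sub edi, 1 → edi=9-1=8
cmp edi, 5  (cmp 8,5)
jg L2: taken
sub edx, 2 → edx=4-2=2
sub edi, 1 → edi=8-1=7
cmp edi, 5  (cmp 7,5)
jg L2: taken
sub edx, 2 → edx=2-2=0
sub edi, 1 → edi=7-1=6
cmp edi, 5  (cmp 6,5)
jg L2: taken
sub edx, 2 → edx=0-2=-2
sub edi, 1 → edi=6-1=5
cmp edi, 5  (cmp 5,5)
jg L2: not taken
halt.

-2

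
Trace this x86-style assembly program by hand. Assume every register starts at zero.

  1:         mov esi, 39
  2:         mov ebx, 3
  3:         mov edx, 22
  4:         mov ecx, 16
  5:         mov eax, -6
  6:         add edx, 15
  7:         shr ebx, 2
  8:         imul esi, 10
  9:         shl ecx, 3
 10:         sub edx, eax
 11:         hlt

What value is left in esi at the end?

390

after mov esi, 39: esi=39
after mov ebx, 3: ebx=3
after mov edx, 22: edx=22
after mov ecx, 16: ecx=16
after mov eax, -6: eax=-6
after add edx, 15: edx=22+15=37
after shr ebx, 2: ebx=3>>2=0
after imul esi, 10: esi=39*10=390
after shl ecx, 3: ecx=16<<3=128
after sub edx, eax: edx=37-(-6)=43
halt.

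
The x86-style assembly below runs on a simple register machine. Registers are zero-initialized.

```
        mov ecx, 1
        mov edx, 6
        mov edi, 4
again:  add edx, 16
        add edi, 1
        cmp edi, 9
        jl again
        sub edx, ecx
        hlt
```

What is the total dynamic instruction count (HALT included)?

after mov ecx, 1: ecx=1
after mov edx, 6: edx=6
after mov edi, 4: edi=4
after add edx, 16: edx=6+16=22
after add edi, 1: edi=4+1=5
cmp edi, 9  (cmp 5,9)
jl again: taken
after add edx, 16: edx=22+16=38
after add edi, 1: edi=5+1=6
cmp edi, 9  (cmp 6,9)
jl again: taken
after add edx, 16: edx=38+16=54
after add edi, 1: edi=6+1=7
cmp edi, 9  (cmp 7,9)
jl again: taken
after add edx, 16: edx=54+16=70
after add edi, 1: edi=7+1=8
cmp edi, 9  (cmp 8,9)
jl again: taken
after add edx, 16: edx=70+16=86
after add edi, 1: edi=8+1=9
cmp edi, 9  (cmp 9,9)
jl again: not taken
after sub edx, ecx: edx=86-1=85
halt.
Total executed instructions: 25.

25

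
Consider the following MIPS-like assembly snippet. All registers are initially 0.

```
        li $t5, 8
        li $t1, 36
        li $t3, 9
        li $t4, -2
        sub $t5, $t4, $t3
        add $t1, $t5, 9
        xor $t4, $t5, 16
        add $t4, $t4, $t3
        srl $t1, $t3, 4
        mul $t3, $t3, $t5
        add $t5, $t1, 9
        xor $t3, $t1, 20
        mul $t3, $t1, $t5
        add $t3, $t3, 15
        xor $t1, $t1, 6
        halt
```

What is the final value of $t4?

after li $t5, 8: $t5=8
after li $t1, 36: $t1=36
after li $t3, 9: $t3=9
after li $t4, -2: $t4=-2
after sub $t5, $t4, $t3: $t5=(-2)-9=-11
after add $t1, $t5, 9: $t1=(-11)+9=-2
after xor $t4, $t5, 16: $t4=(-11)^16=-27
after add $t4, $t4, $t3: $t4=(-27)+9=-18
after srl $t1, $t3, 4: $t1=9>>4=0
after mul $t3, $t3, $t5: $t3=9*(-11)=-99
after add $t5, $t1, 9: $t5=0+9=9
after xor $t3, $t1, 20: $t3=0^20=20
after mul $t3, $t1, $t5: $t3=0*9=0
after add $t3, $t3, 15: $t3=0+15=15
after xor $t1, $t1, 6: $t1=0^6=6
halt.

-18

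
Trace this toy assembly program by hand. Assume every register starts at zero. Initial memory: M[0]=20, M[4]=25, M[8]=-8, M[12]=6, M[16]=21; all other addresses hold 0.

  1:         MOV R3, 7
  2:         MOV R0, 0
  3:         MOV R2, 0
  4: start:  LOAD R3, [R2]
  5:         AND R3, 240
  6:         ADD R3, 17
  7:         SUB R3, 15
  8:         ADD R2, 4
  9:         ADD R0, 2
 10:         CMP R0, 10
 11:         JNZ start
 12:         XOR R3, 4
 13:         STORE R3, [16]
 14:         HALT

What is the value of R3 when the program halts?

22

MOV R3, 7 → R3=7
MOV R0, 0 → R0=0
MOV R2, 0 → R2=0
LOAD R3, [R2] → R3=M[0]=20
AND R3, 240 → R3=20&240=16
ADD R3, 17 → R3=16+17=33
SUB R3, 15 → R3=33-15=18
ADD R2, 4 → R2=0+4=4
ADD R0, 2 → R0=0+2=2
CMP R0, 10  (cmp 2,10)
JNZ start: taken
LOAD R3, [R2] → R3=M[4]=25
AND R3, 240 → R3=25&240=16
ADD R3, 17 → R3=16+17=33
SUB R3, 15 → R3=33-15=18
ADD R2, 4 → R2=4+4=8
ADD R0, 2 → R0=2+2=4
CMP R0, 10  (cmp 4,10)
JNZ start: taken
LOAD R3, [R2] → R3=M[8]=-8
AND R3, 240 → R3=(-8)&240=240
ADD R3, 17 → R3=240+17=257
SUB R3, 15 → R3=257-15=242
ADD R2, 4 → R2=8+4=12
ADD R0, 2 → R0=4+2=6
CMP R0, 10  (cmp 6,10)
JNZ start: taken
LOAD R3, [R2] → R3=M[12]=6
AND R3, 240 → R3=6&240=0
ADD R3, 17 → R3=0+17=17
SUB R3, 15 → R3=17-15=2
ADD R2, 4 → R2=12+4=16
ADD R0, 2 → R0=6+2=8
CMP R0, 10  (cmp 8,10)
JNZ start: taken
LOAD R3, [R2] → R3=M[16]=21
AND R3, 240 → R3=21&240=16
ADD R3, 17 → R3=16+17=33
SUB R3, 15 → R3=33-15=18
ADD R2, 4 → R2=16+4=20
ADD R0, 2 → R0=8+2=10
CMP R0, 10  (cmp 10,10)
JNZ start: not taken
XOR R3, 4 → R3=18^4=22
STORE R3, [16] → M[16]=22
halt.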